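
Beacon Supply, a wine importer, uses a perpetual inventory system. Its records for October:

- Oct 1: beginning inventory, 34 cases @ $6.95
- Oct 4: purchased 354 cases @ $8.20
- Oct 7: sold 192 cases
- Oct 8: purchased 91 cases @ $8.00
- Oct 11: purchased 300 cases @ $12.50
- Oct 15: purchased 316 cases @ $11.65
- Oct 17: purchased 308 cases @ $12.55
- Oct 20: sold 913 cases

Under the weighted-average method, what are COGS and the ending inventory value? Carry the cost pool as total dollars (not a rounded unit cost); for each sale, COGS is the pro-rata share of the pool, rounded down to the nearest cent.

After Oct 1: 34 on hand, pool $236.30 (≈ $6.9500 each)
After Oct 4: 388 on hand, pool $3,139.10 (≈ $8.0905 each)
Oct 7, sell 192: 192/388 × $3,139.10 → $1,553.36
After Oct 8: 287 on hand, pool $2,313.74 (≈ $8.0618 each)
After Oct 11: 587 on hand, pool $6,063.74 (≈ $10.3301 each)
After Oct 15: 903 on hand, pool $9,745.14 (≈ $10.7920 each)
After Oct 17: 1211 on hand, pool $13,610.54 (≈ $11.2391 each)
Oct 20, sell 913: 913/1211 × $13,610.54 → $10,261.29
Total COGS = $1,553.36 + $10,261.29 = $11,814.65
Ending inventory (cost pool remaining) = $3,349.25

COGS = $11,814.65; ending inventory = $3,349.25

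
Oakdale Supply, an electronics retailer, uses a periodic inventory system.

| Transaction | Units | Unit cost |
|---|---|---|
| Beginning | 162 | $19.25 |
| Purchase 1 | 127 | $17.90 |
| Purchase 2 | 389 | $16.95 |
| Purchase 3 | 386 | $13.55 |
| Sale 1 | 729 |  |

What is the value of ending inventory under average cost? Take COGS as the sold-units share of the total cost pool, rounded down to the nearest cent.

Sale 1, sell 729: 729/1064 × $17,215.65 → $11,795.30
Ending inventory (cost pool remaining) = $5,420.35
Check: goods available $17,215.65 = COGS $11,795.30 + ending $5,420.35

Ending inventory = $5,420.35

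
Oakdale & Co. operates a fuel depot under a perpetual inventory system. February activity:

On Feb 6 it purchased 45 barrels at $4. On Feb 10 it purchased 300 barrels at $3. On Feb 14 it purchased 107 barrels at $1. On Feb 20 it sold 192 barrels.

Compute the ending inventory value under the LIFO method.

Ending inventory = $825

Feb 20, 192 sold [LIFO — newest first]: 107 @ $1 + 85 @ $3 = $362
Ending inventory: 45 @ $4 + 215 @ $3 = $825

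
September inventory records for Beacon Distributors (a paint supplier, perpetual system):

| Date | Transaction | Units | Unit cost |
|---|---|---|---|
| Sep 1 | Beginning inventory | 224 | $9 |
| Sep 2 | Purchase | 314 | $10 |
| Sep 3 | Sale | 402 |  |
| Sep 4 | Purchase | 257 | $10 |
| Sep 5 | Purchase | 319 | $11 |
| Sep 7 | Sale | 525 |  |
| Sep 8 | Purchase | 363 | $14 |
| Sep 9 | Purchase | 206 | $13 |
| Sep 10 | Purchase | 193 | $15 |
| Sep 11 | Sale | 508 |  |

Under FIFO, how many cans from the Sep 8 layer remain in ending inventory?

Sep 3, 402 sold [FIFO — oldest first]: 224 @ $9 + 178 @ $10 = $3,796
Sep 7, 525 sold [FIFO — oldest first]: 136 @ $10 + 257 @ $10 + 132 @ $11 = $5,382
Sep 11, 508 sold [FIFO — oldest first]: 187 @ $11 + 321 @ $14 = $6,551
Total COGS = $3,796 + $5,382 + $6,551 = $15,729
Ending inventory: 42 @ $14 + 206 @ $13 + 193 @ $15 = $6,161
Check: goods available $21,890 = COGS $15,729 + ending $6,161

42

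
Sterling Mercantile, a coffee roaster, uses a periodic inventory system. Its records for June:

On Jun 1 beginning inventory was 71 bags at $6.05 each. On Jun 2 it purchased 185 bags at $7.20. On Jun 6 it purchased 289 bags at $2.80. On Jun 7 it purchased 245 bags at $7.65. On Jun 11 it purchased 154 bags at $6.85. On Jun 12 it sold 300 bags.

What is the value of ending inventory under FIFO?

Jun 12, 300 sold [FIFO — oldest first]: 71 @ $6.05 + 185 @ $7.20 + 44 @ $2.80 = $1,884.75
Ending inventory: 245 @ $2.80 + 245 @ $7.65 + 154 @ $6.85 = $3,615.15

Ending inventory = $3,615.15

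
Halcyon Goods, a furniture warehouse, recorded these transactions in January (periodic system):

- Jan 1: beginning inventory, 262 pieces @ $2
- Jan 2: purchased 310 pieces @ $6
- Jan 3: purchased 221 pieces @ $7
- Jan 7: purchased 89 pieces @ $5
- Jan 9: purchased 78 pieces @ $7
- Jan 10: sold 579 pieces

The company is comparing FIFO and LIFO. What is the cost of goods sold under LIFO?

COGS = $3,684

FIFO COGS: 262 @ $2 + 310 @ $6 + 7 @ $7 = $2,433
LIFO COGS: 78 @ $7 + 89 @ $5 + 221 @ $7 + 191 @ $6 = $3,684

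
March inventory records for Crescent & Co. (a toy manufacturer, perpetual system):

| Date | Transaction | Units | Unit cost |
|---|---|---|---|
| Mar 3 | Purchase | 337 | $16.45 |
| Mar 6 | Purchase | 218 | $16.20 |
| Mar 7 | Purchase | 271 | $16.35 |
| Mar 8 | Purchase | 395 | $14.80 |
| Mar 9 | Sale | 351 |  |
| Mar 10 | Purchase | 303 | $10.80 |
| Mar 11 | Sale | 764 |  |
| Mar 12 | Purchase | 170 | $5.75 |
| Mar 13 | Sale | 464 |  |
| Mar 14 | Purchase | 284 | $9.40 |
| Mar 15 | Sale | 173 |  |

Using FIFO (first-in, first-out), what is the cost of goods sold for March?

COGS = $24,147.20

Mar 9, 351 sold [FIFO — oldest first]: 337 @ $16.45 + 14 @ $16.20 = $5,770.45
Mar 11, 764 sold [FIFO — oldest first]: 204 @ $16.20 + 271 @ $16.35 + 289 @ $14.80 = $12,012.85
Mar 13, 464 sold [FIFO — oldest first]: 106 @ $14.80 + 303 @ $10.80 + 55 @ $5.75 = $5,157.45
Mar 15, 173 sold [FIFO — oldest first]: 115 @ $5.75 + 58 @ $9.40 = $1,206.45
Total COGS = $5,770.45 + $12,012.85 + $5,157.45 + $1,206.45 = $24,147.20
Ending inventory: 226 @ $9.40 = $2,124.40
Check: goods available $26,271.60 = COGS $24,147.20 + ending $2,124.40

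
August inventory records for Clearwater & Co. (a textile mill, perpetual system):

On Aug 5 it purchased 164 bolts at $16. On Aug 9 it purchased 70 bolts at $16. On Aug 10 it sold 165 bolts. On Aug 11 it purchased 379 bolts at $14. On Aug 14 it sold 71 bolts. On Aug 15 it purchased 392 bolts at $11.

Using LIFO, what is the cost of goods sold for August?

Aug 10, 165 sold [LIFO — newest first]: 70 @ $16 + 95 @ $16 = $2,640
Aug 14, 71 sold [LIFO — newest first]: 71 @ $14 = $994
Total COGS = $2,640 + $994 = $3,634
Ending inventory: 69 @ $16 + 308 @ $14 + 392 @ $11 = $9,728
Check: goods available $13,362 = COGS $3,634 + ending $9,728

COGS = $3,634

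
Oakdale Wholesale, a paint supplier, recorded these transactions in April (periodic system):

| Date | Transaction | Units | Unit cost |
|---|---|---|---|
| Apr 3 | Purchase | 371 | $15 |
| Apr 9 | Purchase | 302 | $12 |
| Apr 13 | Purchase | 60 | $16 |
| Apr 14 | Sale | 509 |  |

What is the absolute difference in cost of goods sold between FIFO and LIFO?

$432

FIFO COGS: 371 @ $15 + 138 @ $12 = $7,221
LIFO COGS: 60 @ $16 + 302 @ $12 + 147 @ $15 = $6,789
Difference = |$7,221 − $6,789| = $432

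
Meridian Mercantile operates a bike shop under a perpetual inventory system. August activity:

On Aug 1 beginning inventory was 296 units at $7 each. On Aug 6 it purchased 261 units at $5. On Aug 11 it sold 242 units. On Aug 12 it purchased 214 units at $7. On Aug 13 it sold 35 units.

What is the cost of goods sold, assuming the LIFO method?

COGS = $1,455

Aug 11, 242 sold [LIFO — newest first]: 242 @ $5 = $1,210
Aug 13, 35 sold [LIFO — newest first]: 35 @ $7 = $245
Total COGS = $1,210 + $245 = $1,455
Ending inventory: 296 @ $7 + 19 @ $5 + 179 @ $7 = $3,420
Check: goods available $4,875 = COGS $1,455 + ending $3,420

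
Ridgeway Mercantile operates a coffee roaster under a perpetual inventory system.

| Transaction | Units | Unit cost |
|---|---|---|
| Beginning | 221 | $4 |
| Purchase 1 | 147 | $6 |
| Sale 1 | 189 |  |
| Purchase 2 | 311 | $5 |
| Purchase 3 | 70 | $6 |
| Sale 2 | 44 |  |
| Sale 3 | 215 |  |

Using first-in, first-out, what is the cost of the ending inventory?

Ending inventory = $1,575

Sale 1 (189) [FIFO — oldest first]: 189 @ $4 = $756
Sale 2 (44) [FIFO — oldest first]: 32 @ $4 + 12 @ $6 = $200
Sale 3 (215) [FIFO — oldest first]: 135 @ $6 + 80 @ $5 = $1,210
Total COGS = $756 + $200 + $1,210 = $2,166
Ending inventory: 231 @ $5 + 70 @ $6 = $1,575
Check: goods available $3,741 = COGS $2,166 + ending $1,575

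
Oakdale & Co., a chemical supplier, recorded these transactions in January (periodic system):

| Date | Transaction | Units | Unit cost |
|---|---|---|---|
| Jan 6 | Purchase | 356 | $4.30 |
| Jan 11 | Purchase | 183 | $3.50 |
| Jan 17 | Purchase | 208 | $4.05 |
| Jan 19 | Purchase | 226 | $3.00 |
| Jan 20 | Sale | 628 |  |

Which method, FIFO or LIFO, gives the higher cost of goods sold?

FIFO COGS: 356 @ $4.30 + 183 @ $3.50 + 89 @ $4.05 = $2,531.75
LIFO COGS: 226 @ $3.00 + 208 @ $4.05 + 183 @ $3.50 + 11 @ $4.30 = $2,208.20

FIFO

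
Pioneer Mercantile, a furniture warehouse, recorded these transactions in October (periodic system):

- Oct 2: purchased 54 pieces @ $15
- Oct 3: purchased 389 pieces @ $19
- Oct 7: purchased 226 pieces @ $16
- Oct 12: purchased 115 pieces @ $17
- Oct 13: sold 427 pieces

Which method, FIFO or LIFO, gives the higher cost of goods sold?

FIFO COGS: 54 @ $15 + 373 @ $19 = $7,897
LIFO COGS: 115 @ $17 + 226 @ $16 + 86 @ $19 = $7,205

FIFO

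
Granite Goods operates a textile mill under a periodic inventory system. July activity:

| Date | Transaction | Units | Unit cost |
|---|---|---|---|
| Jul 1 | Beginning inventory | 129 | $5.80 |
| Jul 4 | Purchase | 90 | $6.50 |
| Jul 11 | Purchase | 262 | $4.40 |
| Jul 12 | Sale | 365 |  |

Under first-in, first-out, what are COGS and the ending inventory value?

COGS = $1,975.60; ending inventory = $510.40

Jul 12, 365 sold [FIFO — oldest first]: 129 @ $5.80 + 90 @ $6.50 + 146 @ $4.40 = $1,975.60
Ending inventory: 116 @ $4.40 = $510.40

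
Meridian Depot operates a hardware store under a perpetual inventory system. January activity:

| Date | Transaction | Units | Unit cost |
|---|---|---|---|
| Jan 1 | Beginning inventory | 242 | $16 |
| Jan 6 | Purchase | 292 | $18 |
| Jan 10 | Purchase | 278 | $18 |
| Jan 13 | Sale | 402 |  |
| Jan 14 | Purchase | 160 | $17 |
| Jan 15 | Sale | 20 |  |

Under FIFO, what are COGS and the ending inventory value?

Jan 13, 402 sold [FIFO — oldest first]: 242 @ $16 + 160 @ $18 = $6,752
Jan 15, 20 sold [FIFO — oldest first]: 20 @ $18 = $360
Total COGS = $6,752 + $360 = $7,112
Ending inventory: 112 @ $18 + 278 @ $18 + 160 @ $17 = $9,740
Check: goods available $16,852 = COGS $7,112 + ending $9,740

COGS = $7,112; ending inventory = $9,740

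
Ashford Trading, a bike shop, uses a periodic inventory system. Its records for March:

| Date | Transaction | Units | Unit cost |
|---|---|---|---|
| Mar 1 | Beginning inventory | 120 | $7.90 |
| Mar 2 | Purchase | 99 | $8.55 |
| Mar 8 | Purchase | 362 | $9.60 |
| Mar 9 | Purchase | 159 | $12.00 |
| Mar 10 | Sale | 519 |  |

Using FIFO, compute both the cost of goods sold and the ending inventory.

Mar 10, 519 sold [FIFO — oldest first]: 120 @ $7.90 + 99 @ $8.55 + 300 @ $9.60 = $4,674.45
Ending inventory: 62 @ $9.60 + 159 @ $12.00 = $2,503.20
Check: goods available $7,177.65 = COGS $4,674.45 + ending $2,503.20

COGS = $4,674.45; ending inventory = $2,503.20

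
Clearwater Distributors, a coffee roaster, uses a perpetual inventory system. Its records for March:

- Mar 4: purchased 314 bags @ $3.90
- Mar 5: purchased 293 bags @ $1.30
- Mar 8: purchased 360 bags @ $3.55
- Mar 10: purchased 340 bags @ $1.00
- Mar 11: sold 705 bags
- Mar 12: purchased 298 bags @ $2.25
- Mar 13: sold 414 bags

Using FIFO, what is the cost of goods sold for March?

Mar 11, 705 sold [FIFO — oldest first]: 314 @ $3.90 + 293 @ $1.30 + 98 @ $3.55 = $1,953.40
Mar 13, 414 sold [FIFO — oldest first]: 262 @ $3.55 + 152 @ $1.00 = $1,082.10
Total COGS = $1,953.40 + $1,082.10 = $3,035.50
Ending inventory: 188 @ $1.00 + 298 @ $2.25 = $858.50
Check: goods available $3,894.00 = COGS $3,035.50 + ending $858.50

COGS = $3,035.50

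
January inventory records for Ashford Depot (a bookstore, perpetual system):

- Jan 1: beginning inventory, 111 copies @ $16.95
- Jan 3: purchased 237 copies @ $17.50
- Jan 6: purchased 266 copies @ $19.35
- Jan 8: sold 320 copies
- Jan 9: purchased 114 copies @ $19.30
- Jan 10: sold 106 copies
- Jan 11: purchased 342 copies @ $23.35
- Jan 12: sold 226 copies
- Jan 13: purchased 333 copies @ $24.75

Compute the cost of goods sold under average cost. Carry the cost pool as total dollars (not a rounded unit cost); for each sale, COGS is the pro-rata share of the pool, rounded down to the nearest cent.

COGS = $12,550.60

After Jan 1: 111 on hand, pool $1,881.45 (≈ $16.9500 each)
After Jan 3: 348 on hand, pool $6,028.95 (≈ $17.3246 each)
After Jan 6: 614 on hand, pool $11,176.05 (≈ $18.2020 each)
Jan 8, sell 320: 320/614 × $11,176.05 → $5,824.65
After Jan 9: 408 on hand, pool $7,551.60 (≈ $18.5088 each)
Jan 10, sell 106: 106/408 × $7,551.60 → $1,961.93
After Jan 11: 644 on hand, pool $13,575.37 (≈ $21.0798 each)
Jan 12, sell 226: 226/644 × $13,575.37 → $4,764.02
After Jan 13: 751 on hand, pool $17,053.10 (≈ $22.7072 each)
Total COGS = $5,824.65 + $1,961.93 + $4,764.02 = $12,550.60
Ending inventory (cost pool remaining) = $17,053.10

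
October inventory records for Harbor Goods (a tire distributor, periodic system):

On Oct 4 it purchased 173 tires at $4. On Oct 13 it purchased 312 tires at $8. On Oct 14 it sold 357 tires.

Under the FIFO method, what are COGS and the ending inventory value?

Oct 14, 357 sold [FIFO — oldest first]: 173 @ $4 + 184 @ $8 = $2,164
Ending inventory: 128 @ $8 = $1,024

COGS = $2,164; ending inventory = $1,024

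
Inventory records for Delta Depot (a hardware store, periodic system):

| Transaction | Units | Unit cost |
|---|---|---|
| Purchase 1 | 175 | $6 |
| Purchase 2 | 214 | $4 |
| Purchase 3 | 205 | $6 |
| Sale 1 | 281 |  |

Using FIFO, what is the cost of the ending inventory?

Sale 1 (281) [FIFO — oldest first]: 175 @ $6 + 106 @ $4 = $1,474
Ending inventory: 108 @ $4 + 205 @ $6 = $1,662

Ending inventory = $1,662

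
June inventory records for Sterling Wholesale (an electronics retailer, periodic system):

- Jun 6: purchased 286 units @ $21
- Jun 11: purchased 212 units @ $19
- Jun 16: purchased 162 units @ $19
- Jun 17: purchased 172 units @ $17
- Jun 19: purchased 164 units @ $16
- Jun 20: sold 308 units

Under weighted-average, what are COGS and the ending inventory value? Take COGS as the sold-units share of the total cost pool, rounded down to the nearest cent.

COGS = $5,770.36; ending inventory = $12,889.64

Jun 20, sell 308: 308/996 × $18,660.00 → $5,770.36
Ending inventory (cost pool remaining) = $12,889.64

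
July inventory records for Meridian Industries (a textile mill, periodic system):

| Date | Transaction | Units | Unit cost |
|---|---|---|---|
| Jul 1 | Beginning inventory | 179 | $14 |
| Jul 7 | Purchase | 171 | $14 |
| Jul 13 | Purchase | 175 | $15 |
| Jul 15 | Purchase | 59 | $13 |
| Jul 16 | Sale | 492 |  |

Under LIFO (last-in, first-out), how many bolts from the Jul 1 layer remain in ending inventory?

Jul 16, 492 sold [LIFO — newest first]: 59 @ $13 + 175 @ $15 + 171 @ $14 + 87 @ $14 = $7,004
Ending inventory: 92 @ $14 = $1,288

92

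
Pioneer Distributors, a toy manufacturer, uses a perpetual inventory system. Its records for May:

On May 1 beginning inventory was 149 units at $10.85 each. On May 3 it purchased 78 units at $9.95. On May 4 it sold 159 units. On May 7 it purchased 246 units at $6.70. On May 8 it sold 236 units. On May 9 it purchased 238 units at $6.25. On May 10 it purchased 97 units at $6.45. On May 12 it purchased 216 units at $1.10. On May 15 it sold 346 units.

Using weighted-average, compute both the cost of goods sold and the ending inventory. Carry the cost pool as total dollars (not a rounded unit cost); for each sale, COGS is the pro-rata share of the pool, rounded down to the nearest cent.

COGS = $5,069.73; ending inventory = $1,321.97

After May 1: 149 on hand, pool $1,616.65 (≈ $10.8500 each)
After May 3: 227 on hand, pool $2,392.75 (≈ $10.5407 each)
May 4, sell 159: 159/227 × $2,392.75 → $1,675.97
After May 7: 314 on hand, pool $2,364.98 (≈ $7.5318 each)
May 8, sell 236: 236/314 × $2,364.98 → $1,777.50
After May 9: 316 on hand, pool $2,074.98 (≈ $6.5664 each)
After May 10: 413 on hand, pool $2,700.63 (≈ $6.5391 each)
After May 12: 629 on hand, pool $2,938.23 (≈ $4.6713 each)
May 15, sell 346: 346/629 × $2,938.23 → $1,616.26
Total COGS = $1,675.97 + $1,777.50 + $1,616.26 = $5,069.73
Ending inventory (cost pool remaining) = $1,321.97
Check: goods available $6,391.70 = COGS $5,069.73 + ending $1,321.97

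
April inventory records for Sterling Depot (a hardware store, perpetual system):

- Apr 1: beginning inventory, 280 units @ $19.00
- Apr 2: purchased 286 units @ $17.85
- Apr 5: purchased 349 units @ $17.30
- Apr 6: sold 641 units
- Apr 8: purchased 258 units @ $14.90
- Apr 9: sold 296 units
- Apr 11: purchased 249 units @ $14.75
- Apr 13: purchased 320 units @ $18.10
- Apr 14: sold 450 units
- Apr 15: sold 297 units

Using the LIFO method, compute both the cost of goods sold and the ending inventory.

Apr 6, 641 sold [LIFO — newest first]: 349 @ $17.30 + 286 @ $17.85 + 6 @ $19.00 = $11,256.80
Apr 9, 296 sold [LIFO — newest first]: 258 @ $14.90 + 38 @ $19.00 = $4,566.20
Apr 14, 450 sold [LIFO — newest first]: 320 @ $18.10 + 130 @ $14.75 = $7,709.50
Apr 15, 297 sold [LIFO — newest first]: 119 @ $14.75 + 178 @ $19.00 = $5,137.25
Total COGS = $11,256.80 + $4,566.20 + $7,709.50 + $5,137.25 = $28,669.75
Ending inventory: 58 @ $19.00 = $1,102.00
Check: goods available $29,771.75 = COGS $28,669.75 + ending $1,102.00

COGS = $28,669.75; ending inventory = $1,102.00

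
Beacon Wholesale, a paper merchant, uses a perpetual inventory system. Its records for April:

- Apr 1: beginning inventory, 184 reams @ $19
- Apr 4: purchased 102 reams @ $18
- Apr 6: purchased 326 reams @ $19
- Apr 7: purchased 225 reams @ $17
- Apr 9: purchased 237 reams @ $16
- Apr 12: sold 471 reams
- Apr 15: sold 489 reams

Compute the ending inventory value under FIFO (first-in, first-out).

Apr 12, 471 sold [FIFO — oldest first]: 184 @ $19 + 102 @ $18 + 185 @ $19 = $8,847
Apr 15, 489 sold [FIFO — oldest first]: 141 @ $19 + 225 @ $17 + 123 @ $16 = $8,472
Total COGS = $8,847 + $8,472 = $17,319
Ending inventory: 114 @ $16 = $1,824

Ending inventory = $1,824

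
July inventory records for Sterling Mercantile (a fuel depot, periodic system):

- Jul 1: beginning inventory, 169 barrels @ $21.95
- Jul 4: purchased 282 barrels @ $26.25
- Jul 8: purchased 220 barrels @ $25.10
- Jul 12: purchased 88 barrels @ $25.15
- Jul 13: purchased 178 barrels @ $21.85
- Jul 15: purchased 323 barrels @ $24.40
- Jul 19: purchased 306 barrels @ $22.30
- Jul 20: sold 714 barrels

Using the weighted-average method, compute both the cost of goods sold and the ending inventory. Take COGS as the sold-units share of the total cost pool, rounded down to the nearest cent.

COGS = $17,071.05; ending inventory = $20,370.50

Jul 20, sell 714: 714/1566 × $37,441.55 → $17,071.05
Ending inventory (cost pool remaining) = $20,370.50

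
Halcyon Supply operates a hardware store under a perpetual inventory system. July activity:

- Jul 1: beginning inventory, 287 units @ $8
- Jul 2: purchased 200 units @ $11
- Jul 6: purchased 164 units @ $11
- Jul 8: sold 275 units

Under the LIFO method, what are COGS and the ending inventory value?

COGS = $3,025; ending inventory = $3,275

Jul 8, 275 sold [LIFO — newest first]: 164 @ $11 + 111 @ $11 = $3,025
Ending inventory: 287 @ $8 + 89 @ $11 = $3,275
Check: goods available $6,300 = COGS $3,025 + ending $3,275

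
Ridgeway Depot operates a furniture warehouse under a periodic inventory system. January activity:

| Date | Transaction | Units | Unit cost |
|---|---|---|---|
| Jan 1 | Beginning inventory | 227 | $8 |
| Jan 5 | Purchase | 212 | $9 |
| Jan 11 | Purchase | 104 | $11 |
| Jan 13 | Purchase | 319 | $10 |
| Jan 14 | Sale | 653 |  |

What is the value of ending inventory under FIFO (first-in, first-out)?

Ending inventory = $2,090

Jan 14, 653 sold [FIFO — oldest first]: 227 @ $8 + 212 @ $9 + 104 @ $11 + 110 @ $10 = $5,968
Ending inventory: 209 @ $10 = $2,090
Check: goods available $8,058 = COGS $5,968 + ending $2,090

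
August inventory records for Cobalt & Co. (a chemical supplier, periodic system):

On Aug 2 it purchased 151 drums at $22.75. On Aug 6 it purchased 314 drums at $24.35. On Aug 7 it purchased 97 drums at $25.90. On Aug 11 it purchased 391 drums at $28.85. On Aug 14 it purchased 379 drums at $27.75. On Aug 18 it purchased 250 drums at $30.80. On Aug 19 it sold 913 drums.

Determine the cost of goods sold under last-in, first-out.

COGS = $26,410.65

Aug 19, 913 sold [LIFO — newest first]: 250 @ $30.80 + 379 @ $27.75 + 284 @ $28.85 = $26,410.65
Ending inventory: 151 @ $22.75 + 314 @ $24.35 + 97 @ $25.90 + 107 @ $28.85 = $16,680.40
Check: goods available $43,091.05 = COGS $26,410.65 + ending $16,680.40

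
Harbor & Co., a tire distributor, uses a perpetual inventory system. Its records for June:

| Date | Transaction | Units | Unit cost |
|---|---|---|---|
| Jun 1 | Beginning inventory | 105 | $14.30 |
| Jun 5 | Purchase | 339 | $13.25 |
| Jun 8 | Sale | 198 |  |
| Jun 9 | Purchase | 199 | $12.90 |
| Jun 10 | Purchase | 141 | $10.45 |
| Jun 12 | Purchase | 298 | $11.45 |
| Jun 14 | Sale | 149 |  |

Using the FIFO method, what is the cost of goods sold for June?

COGS = $4,708.00

Jun 8, 198 sold [FIFO — oldest first]: 105 @ $14.30 + 93 @ $13.25 = $2,733.75
Jun 14, 149 sold [FIFO — oldest first]: 149 @ $13.25 = $1,974.25
Total COGS = $2,733.75 + $1,974.25 = $4,708.00
Ending inventory: 97 @ $13.25 + 199 @ $12.90 + 141 @ $10.45 + 298 @ $11.45 = $8,737.90
Check: goods available $13,445.90 = COGS $4,708.00 + ending $8,737.90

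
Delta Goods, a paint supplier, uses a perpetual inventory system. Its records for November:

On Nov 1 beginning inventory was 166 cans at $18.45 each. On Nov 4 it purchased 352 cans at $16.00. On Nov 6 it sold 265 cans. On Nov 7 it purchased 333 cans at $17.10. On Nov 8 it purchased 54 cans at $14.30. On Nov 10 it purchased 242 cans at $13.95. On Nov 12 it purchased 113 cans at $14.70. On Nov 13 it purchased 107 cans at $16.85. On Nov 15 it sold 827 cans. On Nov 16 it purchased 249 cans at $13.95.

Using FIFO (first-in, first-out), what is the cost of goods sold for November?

Nov 6, 265 sold [FIFO — oldest first]: 166 @ $18.45 + 99 @ $16.00 = $4,646.70
Nov 15, 827 sold [FIFO — oldest first]: 253 @ $16.00 + 333 @ $17.10 + 54 @ $14.30 + 187 @ $13.95 = $13,123.15
Total COGS = $4,646.70 + $13,123.15 = $17,769.85
Ending inventory: 55 @ $13.95 + 113 @ $14.70 + 107 @ $16.85 + 249 @ $13.95 = $7,704.85

COGS = $17,769.85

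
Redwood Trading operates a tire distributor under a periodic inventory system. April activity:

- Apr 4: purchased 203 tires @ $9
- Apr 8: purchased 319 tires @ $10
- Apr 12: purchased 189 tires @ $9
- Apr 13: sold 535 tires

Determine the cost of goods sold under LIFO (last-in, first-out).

Apr 13, 535 sold [LIFO — newest first]: 189 @ $9 + 319 @ $10 + 27 @ $9 = $5,134
Ending inventory: 176 @ $9 = $1,584

COGS = $5,134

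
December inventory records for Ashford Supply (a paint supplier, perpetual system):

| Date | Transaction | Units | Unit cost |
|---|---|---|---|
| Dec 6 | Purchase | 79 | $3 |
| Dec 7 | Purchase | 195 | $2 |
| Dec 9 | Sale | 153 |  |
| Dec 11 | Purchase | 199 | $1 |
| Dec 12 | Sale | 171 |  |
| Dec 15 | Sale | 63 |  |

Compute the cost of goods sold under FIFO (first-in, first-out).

Dec 9, 153 sold [FIFO — oldest first]: 79 @ $3 + 74 @ $2 = $385
Dec 12, 171 sold [FIFO — oldest first]: 121 @ $2 + 50 @ $1 = $292
Dec 15, 63 sold [FIFO — oldest first]: 63 @ $1 = $63
Total COGS = $385 + $292 + $63 = $740
Ending inventory: 86 @ $1 = $86
Check: goods available $826 = COGS $740 + ending $86

COGS = $740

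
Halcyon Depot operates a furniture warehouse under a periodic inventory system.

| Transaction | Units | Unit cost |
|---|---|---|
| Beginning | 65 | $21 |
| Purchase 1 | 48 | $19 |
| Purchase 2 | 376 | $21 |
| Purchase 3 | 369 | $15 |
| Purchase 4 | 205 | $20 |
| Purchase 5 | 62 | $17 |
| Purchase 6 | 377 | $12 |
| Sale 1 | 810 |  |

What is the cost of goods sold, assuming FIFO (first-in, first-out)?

COGS = $14,988

Sale 1 (810) [FIFO — oldest first]: 65 @ $21 + 48 @ $19 + 376 @ $21 + 321 @ $15 = $14,988
Ending inventory: 48 @ $15 + 205 @ $20 + 62 @ $17 + 377 @ $12 = $10,398
Check: goods available $25,386 = COGS $14,988 + ending $10,398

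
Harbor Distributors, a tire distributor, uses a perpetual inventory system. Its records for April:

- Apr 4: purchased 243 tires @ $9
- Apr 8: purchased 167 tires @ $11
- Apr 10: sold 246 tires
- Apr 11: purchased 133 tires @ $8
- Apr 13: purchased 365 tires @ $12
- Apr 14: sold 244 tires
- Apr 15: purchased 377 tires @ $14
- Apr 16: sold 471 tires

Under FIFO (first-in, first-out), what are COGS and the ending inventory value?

COGS = $10,210; ending inventory = $4,536

Apr 10, 246 sold [FIFO — oldest first]: 243 @ $9 + 3 @ $11 = $2,220
Apr 14, 244 sold [FIFO — oldest first]: 164 @ $11 + 80 @ $8 = $2,444
Apr 16, 471 sold [FIFO — oldest first]: 53 @ $8 + 365 @ $12 + 53 @ $14 = $5,546
Total COGS = $2,220 + $2,444 + $5,546 = $10,210
Ending inventory: 324 @ $14 = $4,536
Check: goods available $14,746 = COGS $10,210 + ending $4,536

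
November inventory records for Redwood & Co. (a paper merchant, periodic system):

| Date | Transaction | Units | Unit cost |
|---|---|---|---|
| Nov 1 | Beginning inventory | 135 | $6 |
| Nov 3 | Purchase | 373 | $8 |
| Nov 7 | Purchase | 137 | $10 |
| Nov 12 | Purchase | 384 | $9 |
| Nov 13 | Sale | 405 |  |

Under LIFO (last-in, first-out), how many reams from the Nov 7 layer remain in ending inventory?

Nov 13, 405 sold [LIFO — newest first]: 384 @ $9 + 21 @ $10 = $3,666
Ending inventory: 135 @ $6 + 373 @ $8 + 116 @ $10 = $4,954

116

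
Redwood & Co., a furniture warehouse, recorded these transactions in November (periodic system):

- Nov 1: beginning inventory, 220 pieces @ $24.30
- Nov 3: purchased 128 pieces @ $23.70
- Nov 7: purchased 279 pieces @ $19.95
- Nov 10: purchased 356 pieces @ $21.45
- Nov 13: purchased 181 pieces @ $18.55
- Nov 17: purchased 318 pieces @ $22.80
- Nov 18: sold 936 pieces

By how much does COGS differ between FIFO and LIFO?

$713.60

FIFO COGS: 220 @ $24.30 + 128 @ $23.70 + 279 @ $19.95 + 309 @ $21.45 = $20,573.70
LIFO COGS: 318 @ $22.80 + 181 @ $18.55 + 356 @ $21.45 + 81 @ $19.95 = $19,860.10
Difference = |$20,573.70 − $19,860.10| = $713.60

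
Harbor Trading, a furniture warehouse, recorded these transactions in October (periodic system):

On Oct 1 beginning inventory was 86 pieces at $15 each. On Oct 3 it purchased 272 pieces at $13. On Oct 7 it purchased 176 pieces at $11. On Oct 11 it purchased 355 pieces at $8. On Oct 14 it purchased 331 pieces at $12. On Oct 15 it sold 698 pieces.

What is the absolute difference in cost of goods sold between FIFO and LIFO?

$1,130

FIFO COGS: 86 @ $15 + 272 @ $13 + 176 @ $11 + 164 @ $8 = $8,074
LIFO COGS: 331 @ $12 + 355 @ $8 + 12 @ $11 = $6,944
Difference = |$8,074 − $6,944| = $1,130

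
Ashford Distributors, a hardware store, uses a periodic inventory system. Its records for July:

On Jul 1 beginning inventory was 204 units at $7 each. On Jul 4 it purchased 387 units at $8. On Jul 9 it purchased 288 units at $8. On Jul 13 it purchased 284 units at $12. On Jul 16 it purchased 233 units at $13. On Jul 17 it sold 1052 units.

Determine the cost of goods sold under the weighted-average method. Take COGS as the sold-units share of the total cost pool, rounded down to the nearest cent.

COGS = $9,996.26

Jul 17, sell 1052: 1052/1396 × $13,265.00 → $9,996.26
Ending inventory (cost pool remaining) = $3,268.74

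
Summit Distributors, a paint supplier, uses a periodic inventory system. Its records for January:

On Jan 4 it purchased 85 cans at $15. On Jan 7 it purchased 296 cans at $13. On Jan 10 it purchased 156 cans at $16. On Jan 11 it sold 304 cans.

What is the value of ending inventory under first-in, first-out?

Ending inventory = $3,497

Jan 11, 304 sold [FIFO — oldest first]: 85 @ $15 + 219 @ $13 = $4,122
Ending inventory: 77 @ $13 + 156 @ $16 = $3,497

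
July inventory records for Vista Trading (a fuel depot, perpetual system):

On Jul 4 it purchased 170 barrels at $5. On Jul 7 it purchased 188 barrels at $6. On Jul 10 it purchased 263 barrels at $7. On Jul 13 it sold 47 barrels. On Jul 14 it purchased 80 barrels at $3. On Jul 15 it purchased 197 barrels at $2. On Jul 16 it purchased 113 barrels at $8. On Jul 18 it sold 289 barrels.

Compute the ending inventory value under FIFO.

Ending inventory = $3,511

Jul 13, 47 sold [FIFO — oldest first]: 47 @ $5 = $235
Jul 18, 289 sold [FIFO — oldest first]: 123 @ $5 + 166 @ $6 = $1,611
Total COGS = $235 + $1,611 = $1,846
Ending inventory: 22 @ $6 + 263 @ $7 + 80 @ $3 + 197 @ $2 + 113 @ $8 = $3,511
Check: goods available $5,357 = COGS $1,846 + ending $3,511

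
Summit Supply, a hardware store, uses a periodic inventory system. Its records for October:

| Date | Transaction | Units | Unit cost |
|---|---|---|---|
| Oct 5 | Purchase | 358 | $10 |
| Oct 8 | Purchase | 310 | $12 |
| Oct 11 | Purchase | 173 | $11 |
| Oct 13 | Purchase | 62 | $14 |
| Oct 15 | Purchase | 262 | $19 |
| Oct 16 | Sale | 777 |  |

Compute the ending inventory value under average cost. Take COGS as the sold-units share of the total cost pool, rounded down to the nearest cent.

Ending inventory = $5,012.03

Oct 16, sell 777: 777/1165 × $15,049.00 → $10,036.97
Ending inventory (cost pool remaining) = $5,012.03
Check: goods available $15,049.00 = COGS $10,036.97 + ending $5,012.03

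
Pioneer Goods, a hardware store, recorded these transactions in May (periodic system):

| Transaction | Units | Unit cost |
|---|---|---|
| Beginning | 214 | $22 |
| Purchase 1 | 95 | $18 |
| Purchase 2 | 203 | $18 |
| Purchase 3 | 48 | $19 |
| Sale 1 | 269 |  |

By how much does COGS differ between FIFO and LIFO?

FIFO COGS: 214 @ $22 + 55 @ $18 = $5,698
LIFO COGS: 48 @ $19 + 203 @ $18 + 18 @ $18 = $4,890
Difference = |$5,698 − $4,890| = $808

$808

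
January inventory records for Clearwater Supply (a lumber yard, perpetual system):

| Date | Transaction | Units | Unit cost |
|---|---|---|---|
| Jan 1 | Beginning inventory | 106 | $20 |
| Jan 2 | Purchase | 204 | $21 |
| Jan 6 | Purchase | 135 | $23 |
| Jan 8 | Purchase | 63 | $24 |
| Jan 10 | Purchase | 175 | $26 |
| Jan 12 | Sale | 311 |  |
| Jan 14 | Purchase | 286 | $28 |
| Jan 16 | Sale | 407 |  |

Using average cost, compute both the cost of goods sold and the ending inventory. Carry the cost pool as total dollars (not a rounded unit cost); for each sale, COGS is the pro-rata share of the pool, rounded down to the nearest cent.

After Jan 1: 106 on hand, pool $2,120.00 (≈ $20.0000 each)
After Jan 2: 310 on hand, pool $6,404.00 (≈ $20.6581 each)
After Jan 6: 445 on hand, pool $9,509.00 (≈ $21.3685 each)
After Jan 8: 508 on hand, pool $11,021.00 (≈ $21.6949 each)
After Jan 10: 683 on hand, pool $15,571.00 (≈ $22.7980 each)
Jan 12, sell 311: 311/683 × $15,571.00 → $7,090.16
After Jan 14: 658 on hand, pool $16,488.84 (≈ $25.0590 each)
Jan 16, sell 407: 407/658 × $16,488.84 → $10,199.02
Total COGS = $7,090.16 + $10,199.02 = $17,289.18
Ending inventory (cost pool remaining) = $6,289.82

COGS = $17,289.18; ending inventory = $6,289.82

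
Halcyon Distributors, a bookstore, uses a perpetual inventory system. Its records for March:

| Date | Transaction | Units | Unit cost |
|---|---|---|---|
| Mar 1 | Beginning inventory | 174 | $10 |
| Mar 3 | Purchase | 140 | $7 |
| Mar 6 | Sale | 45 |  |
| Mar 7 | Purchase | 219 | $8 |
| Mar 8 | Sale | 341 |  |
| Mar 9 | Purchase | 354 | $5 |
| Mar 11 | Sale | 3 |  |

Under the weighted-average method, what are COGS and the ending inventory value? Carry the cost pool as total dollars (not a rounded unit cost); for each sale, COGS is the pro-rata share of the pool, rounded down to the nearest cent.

After Mar 1: 174 on hand, pool $1,740.00 (≈ $10.0000 each)
After Mar 3: 314 on hand, pool $2,720.00 (≈ $8.6624 each)
Mar 6, sell 45: 45/314 × $2,720.00 → $389.80
After Mar 7: 488 on hand, pool $4,082.20 (≈ $8.3652 each)
Mar 8, sell 341: 341/488 × $4,082.20 → $2,852.52
After Mar 9: 501 on hand, pool $2,999.68 (≈ $5.9874 each)
Mar 11, sell 3: 3/501 × $2,999.68 → $17.96
Total COGS = $389.80 + $2,852.52 + $17.96 = $3,260.28
Ending inventory (cost pool remaining) = $2,981.72
Check: goods available $6,242.00 = COGS $3,260.28 + ending $2,981.72

COGS = $3,260.28; ending inventory = $2,981.72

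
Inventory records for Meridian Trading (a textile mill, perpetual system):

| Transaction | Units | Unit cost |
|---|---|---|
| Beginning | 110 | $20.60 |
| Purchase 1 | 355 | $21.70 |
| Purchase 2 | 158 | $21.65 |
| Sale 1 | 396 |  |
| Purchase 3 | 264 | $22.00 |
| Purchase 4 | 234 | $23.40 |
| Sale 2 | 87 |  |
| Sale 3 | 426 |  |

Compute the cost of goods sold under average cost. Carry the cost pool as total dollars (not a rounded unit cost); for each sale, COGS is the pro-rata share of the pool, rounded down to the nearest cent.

COGS = $19,947.64

After Beginning: 110 on hand, pool $2,266.00 (≈ $20.6000 each)
After Purchase 1: 465 on hand, pool $9,969.50 (≈ $21.4398 each)
After Purchase 2: 623 on hand, pool $13,390.20 (≈ $21.4931 each)
Sale 1, sell 396: 396/623 × $13,390.20 → $8,511.26
After Purchase 3: 491 on hand, pool $10,686.94 (≈ $21.7657 each)
After Purchase 4: 725 on hand, pool $16,162.54 (≈ $22.2932 each)
Sale 2, sell 87: 87/725 × $16,162.54 → $1,939.50
Sale 3, sell 426: 426/638 × $14,223.04 → $9,496.88
Total COGS = $8,511.26 + $1,939.50 + $9,496.88 = $19,947.64
Ending inventory (cost pool remaining) = $4,726.16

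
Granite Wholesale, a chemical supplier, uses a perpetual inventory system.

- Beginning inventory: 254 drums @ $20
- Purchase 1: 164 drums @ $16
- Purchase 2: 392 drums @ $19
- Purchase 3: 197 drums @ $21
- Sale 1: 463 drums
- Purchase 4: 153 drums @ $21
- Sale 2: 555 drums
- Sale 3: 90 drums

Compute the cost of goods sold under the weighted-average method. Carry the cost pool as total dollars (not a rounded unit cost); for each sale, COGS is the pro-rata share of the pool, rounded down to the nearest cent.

After Beginning: 254 on hand, pool $5,080.00 (≈ $20.0000 each)
After Purchase 1: 418 on hand, pool $7,704.00 (≈ $18.4306 each)
After Purchase 2: 810 on hand, pool $15,152.00 (≈ $18.7062 each)
After Purchase 3: 1007 on hand, pool $19,289.00 (≈ $19.1549 each)
Sale 1, sell 463: 463/1007 × $19,289.00 → $8,868.72
After Purchase 4: 697 on hand, pool $13,633.28 (≈ $19.5599 each)
Sale 2, sell 555: 555/697 × $13,633.28 → $10,855.76
Sale 3, sell 90: 90/142 × $2,777.52 → $1,760.40
Total COGS = $8,868.72 + $10,855.76 + $1,760.40 = $21,484.88
Ending inventory (cost pool remaining) = $1,017.12

COGS = $21,484.88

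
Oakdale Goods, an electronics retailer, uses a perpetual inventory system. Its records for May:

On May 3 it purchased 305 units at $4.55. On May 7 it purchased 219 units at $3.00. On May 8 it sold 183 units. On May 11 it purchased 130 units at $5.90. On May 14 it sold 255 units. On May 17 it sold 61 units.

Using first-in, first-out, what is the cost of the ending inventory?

Ending inventory = $842.00

May 8, 183 sold [FIFO — oldest first]: 183 @ $4.55 = $832.65
May 14, 255 sold [FIFO — oldest first]: 122 @ $4.55 + 133 @ $3.00 = $954.10
May 17, 61 sold [FIFO — oldest first]: 61 @ $3.00 = $183.00
Total COGS = $832.65 + $954.10 + $183.00 = $1,969.75
Ending inventory: 25 @ $3.00 + 130 @ $5.90 = $842.00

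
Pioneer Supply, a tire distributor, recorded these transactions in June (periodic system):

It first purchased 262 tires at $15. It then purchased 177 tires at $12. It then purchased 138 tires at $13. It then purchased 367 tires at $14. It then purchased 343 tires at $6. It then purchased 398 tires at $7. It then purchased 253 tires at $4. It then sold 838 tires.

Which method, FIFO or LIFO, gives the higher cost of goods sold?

FIFO

FIFO COGS: 262 @ $15 + 177 @ $12 + 138 @ $13 + 261 @ $14 = $11,502
LIFO COGS: 253 @ $4 + 398 @ $7 + 187 @ $6 = $4,920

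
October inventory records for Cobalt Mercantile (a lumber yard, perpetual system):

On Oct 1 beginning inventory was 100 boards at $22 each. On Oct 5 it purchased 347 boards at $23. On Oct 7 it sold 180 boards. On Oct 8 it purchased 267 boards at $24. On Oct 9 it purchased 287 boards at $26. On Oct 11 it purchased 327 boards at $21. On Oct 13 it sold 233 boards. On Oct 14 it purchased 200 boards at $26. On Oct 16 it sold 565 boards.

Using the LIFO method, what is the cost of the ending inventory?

Oct 7, 180 sold [LIFO — newest first]: 180 @ $23 = $4,140
Oct 13, 233 sold [LIFO — newest first]: 233 @ $21 = $4,893
Oct 16, 565 sold [LIFO — newest first]: 200 @ $26 + 94 @ $21 + 271 @ $26 = $14,220
Total COGS = $4,140 + $4,893 + $14,220 = $23,253
Ending inventory: 100 @ $22 + 167 @ $23 + 267 @ $24 + 16 @ $26 = $12,865
Check: goods available $36,118 = COGS $23,253 + ending $12,865

Ending inventory = $12,865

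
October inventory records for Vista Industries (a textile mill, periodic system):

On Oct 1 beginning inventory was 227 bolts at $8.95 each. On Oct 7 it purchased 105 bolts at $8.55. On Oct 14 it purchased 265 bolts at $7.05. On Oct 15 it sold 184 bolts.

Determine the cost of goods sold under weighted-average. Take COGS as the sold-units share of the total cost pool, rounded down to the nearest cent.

Oct 15, sell 184: 184/597 × $4,797.65 → $1,478.67
Ending inventory (cost pool remaining) = $3,318.98

COGS = $1,478.67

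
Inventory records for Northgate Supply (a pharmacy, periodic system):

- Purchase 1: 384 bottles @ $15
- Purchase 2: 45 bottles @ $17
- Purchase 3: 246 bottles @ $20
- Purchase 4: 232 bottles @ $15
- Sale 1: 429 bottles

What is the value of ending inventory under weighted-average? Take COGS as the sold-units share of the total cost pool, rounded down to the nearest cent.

Sale 1, sell 429: 429/907 × $14,925.00 → $7,059.34
Ending inventory (cost pool remaining) = $7,865.66

Ending inventory = $7,865.66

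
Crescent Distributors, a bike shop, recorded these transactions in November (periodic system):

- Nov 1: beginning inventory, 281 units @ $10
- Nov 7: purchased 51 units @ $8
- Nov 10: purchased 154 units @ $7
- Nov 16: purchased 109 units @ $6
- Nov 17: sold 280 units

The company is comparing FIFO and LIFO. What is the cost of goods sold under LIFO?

COGS = $1,868

FIFO COGS: 280 @ $10 = $2,800
LIFO COGS: 109 @ $6 + 154 @ $7 + 17 @ $8 = $1,868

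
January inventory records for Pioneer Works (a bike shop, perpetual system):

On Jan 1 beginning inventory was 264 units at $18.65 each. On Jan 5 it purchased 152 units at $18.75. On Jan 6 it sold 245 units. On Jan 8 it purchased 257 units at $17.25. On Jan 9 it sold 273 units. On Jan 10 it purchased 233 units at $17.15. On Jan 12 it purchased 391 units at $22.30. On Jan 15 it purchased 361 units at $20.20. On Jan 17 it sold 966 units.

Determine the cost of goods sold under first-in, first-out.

COGS = $28,699.50

Jan 6, 245 sold [FIFO — oldest first]: 245 @ $18.65 = $4,569.25
Jan 9, 273 sold [FIFO — oldest first]: 19 @ $18.65 + 152 @ $18.75 + 102 @ $17.25 = $4,963.85
Jan 17, 966 sold [FIFO — oldest first]: 155 @ $17.25 + 233 @ $17.15 + 391 @ $22.30 + 187 @ $20.20 = $19,166.40
Total COGS = $4,569.25 + $4,963.85 + $19,166.40 = $28,699.50
Ending inventory: 174 @ $20.20 = $3,514.80
Check: goods available $32,214.30 = COGS $28,699.50 + ending $3,514.80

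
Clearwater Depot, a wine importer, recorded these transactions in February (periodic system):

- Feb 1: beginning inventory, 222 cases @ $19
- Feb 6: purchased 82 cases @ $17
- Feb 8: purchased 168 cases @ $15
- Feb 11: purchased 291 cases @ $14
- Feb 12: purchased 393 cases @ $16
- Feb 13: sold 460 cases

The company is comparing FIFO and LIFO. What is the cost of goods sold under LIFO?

COGS = $7,226

FIFO COGS: 222 @ $19 + 82 @ $17 + 156 @ $15 = $7,952
LIFO COGS: 393 @ $16 + 67 @ $14 = $7,226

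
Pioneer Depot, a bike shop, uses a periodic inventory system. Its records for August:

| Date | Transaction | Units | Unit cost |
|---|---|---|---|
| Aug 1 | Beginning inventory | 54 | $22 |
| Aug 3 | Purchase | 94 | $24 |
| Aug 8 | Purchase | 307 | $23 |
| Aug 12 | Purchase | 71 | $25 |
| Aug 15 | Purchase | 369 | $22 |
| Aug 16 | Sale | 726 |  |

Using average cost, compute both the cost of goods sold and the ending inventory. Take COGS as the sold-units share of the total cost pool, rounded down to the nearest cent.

COGS = $16,546.31; ending inventory = $3,851.69

Aug 16, sell 726: 726/895 × $20,398.00 → $16,546.31
Ending inventory (cost pool remaining) = $3,851.69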